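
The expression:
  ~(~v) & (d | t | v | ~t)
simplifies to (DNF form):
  v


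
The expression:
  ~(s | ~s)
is never true.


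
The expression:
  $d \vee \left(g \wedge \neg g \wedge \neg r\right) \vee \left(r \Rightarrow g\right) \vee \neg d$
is always true.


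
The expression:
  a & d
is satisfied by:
  {a: True, d: True}


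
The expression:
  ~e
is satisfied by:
  {e: False}


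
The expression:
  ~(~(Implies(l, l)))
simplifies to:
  True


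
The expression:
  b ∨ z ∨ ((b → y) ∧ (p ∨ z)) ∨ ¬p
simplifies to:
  True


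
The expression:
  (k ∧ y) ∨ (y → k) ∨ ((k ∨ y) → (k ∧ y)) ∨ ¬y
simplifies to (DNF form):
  k ∨ ¬y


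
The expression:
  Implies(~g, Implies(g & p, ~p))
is always true.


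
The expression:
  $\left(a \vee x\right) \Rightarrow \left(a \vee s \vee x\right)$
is always true.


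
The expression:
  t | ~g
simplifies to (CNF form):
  t | ~g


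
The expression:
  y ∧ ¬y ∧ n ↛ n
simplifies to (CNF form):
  False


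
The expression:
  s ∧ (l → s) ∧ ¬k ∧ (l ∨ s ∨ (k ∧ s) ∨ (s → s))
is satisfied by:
  {s: True, k: False}


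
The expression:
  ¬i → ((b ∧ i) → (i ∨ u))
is always true.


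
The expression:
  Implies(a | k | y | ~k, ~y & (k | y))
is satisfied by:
  {k: True, y: False}


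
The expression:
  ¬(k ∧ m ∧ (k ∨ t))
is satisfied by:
  {k: False, m: False}
  {m: True, k: False}
  {k: True, m: False}


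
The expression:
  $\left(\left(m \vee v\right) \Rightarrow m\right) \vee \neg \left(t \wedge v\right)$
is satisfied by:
  {m: True, v: False, t: False}
  {v: False, t: False, m: False}
  {m: True, t: True, v: False}
  {t: True, v: False, m: False}
  {m: True, v: True, t: False}
  {v: True, m: False, t: False}
  {m: True, t: True, v: True}


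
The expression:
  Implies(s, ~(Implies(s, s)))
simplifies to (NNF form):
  ~s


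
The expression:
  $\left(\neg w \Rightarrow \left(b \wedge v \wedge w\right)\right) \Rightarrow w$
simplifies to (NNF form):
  $\text{True}$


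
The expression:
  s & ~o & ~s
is never true.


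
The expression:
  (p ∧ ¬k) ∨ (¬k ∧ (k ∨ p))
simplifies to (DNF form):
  p ∧ ¬k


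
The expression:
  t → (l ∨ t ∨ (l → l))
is always true.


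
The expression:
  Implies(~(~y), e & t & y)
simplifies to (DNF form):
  ~y | (e & t)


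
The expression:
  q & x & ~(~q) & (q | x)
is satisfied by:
  {x: True, q: True}


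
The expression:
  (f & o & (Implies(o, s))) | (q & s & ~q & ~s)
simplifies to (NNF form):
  f & o & s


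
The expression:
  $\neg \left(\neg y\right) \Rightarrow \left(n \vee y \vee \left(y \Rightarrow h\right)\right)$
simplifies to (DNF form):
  $\text{True}$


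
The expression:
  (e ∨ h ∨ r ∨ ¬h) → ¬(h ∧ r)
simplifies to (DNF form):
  ¬h ∨ ¬r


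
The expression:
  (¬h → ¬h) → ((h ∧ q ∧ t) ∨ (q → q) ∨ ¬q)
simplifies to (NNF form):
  True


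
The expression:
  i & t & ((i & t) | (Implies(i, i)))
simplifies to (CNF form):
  i & t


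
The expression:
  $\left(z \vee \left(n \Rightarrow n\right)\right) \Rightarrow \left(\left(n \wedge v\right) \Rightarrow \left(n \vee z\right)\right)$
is always true.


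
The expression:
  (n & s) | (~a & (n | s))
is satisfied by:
  {s: True, n: True, a: False}
  {s: True, n: False, a: False}
  {n: True, s: False, a: False}
  {a: True, s: True, n: True}


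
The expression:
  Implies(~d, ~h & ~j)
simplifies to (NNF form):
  d | (~h & ~j)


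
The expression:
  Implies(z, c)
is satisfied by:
  {c: True, z: False}
  {z: False, c: False}
  {z: True, c: True}


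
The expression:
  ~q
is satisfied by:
  {q: False}


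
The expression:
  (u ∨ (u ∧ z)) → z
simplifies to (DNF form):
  z ∨ ¬u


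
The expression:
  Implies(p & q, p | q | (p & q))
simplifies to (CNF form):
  True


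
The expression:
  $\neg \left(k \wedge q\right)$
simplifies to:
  $\neg k \vee \neg q$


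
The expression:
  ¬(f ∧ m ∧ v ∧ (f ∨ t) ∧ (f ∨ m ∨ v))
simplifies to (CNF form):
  ¬f ∨ ¬m ∨ ¬v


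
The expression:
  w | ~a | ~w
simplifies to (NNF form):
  True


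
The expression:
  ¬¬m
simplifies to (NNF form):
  m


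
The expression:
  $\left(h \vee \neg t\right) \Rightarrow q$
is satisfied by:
  {q: True, t: True, h: False}
  {q: True, t: False, h: False}
  {q: True, h: True, t: True}
  {q: True, h: True, t: False}
  {t: True, h: False, q: False}


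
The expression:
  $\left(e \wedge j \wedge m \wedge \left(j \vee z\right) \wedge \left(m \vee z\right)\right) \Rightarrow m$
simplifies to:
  $\text{True}$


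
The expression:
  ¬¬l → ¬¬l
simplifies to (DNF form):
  True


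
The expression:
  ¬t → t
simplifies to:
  t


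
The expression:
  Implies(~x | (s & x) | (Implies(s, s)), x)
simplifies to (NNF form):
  x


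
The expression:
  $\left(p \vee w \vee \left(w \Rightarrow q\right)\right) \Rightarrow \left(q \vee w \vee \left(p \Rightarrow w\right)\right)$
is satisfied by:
  {q: True, w: True, p: False}
  {q: True, p: False, w: False}
  {w: True, p: False, q: False}
  {w: False, p: False, q: False}
  {q: True, w: True, p: True}
  {q: True, p: True, w: False}
  {w: True, p: True, q: False}


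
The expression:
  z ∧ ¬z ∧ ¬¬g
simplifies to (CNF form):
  False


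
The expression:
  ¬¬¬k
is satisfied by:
  {k: False}


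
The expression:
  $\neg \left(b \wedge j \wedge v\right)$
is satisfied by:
  {v: False, b: False, j: False}
  {j: True, v: False, b: False}
  {b: True, v: False, j: False}
  {j: True, b: True, v: False}
  {v: True, j: False, b: False}
  {j: True, v: True, b: False}
  {b: True, v: True, j: False}


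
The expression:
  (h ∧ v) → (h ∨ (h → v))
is always true.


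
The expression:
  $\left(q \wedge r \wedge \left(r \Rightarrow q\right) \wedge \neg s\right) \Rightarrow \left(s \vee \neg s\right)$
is always true.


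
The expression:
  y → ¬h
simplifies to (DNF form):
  ¬h ∨ ¬y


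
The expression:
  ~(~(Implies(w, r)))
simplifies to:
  r | ~w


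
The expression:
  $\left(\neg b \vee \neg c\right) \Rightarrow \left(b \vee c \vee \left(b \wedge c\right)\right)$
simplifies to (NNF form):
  $b \vee c$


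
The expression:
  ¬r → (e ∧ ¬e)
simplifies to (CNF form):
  r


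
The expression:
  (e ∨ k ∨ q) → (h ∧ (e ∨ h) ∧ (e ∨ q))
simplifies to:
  (e ∧ h) ∨ (h ∧ q) ∨ (¬e ∧ ¬k ∧ ¬q)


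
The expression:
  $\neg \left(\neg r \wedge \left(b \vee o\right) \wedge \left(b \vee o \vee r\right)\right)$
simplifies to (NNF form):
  $r \vee \left(\neg b \wedge \neg o\right)$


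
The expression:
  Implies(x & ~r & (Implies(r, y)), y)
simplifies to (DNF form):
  r | y | ~x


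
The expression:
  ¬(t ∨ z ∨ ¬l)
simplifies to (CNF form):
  l ∧ ¬t ∧ ¬z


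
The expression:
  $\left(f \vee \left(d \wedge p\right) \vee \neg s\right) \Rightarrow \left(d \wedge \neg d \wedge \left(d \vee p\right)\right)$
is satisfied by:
  {s: True, p: False, f: False, d: False}
  {d: True, s: True, p: False, f: False}
  {p: True, s: True, d: False, f: False}


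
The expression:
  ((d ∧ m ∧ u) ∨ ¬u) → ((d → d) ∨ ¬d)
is always true.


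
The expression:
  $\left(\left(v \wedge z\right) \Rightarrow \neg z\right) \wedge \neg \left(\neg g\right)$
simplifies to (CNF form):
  $g \wedge \left(\neg v \vee \neg z\right)$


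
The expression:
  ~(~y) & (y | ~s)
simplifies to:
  y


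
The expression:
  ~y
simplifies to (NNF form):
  ~y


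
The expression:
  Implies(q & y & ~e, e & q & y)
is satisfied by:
  {e: True, q: False, y: False}
  {e: False, q: False, y: False}
  {y: True, e: True, q: False}
  {y: True, e: False, q: False}
  {q: True, e: True, y: False}
  {q: True, e: False, y: False}
  {q: True, y: True, e: True}


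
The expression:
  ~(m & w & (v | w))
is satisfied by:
  {w: False, m: False}
  {m: True, w: False}
  {w: True, m: False}


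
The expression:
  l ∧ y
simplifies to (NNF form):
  l ∧ y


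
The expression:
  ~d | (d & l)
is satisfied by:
  {l: True, d: False}
  {d: False, l: False}
  {d: True, l: True}


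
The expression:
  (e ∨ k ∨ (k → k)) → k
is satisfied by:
  {k: True}


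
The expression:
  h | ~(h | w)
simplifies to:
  h | ~w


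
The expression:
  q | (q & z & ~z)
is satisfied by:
  {q: True}


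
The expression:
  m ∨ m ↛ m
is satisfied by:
  {m: True}


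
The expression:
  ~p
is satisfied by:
  {p: False}


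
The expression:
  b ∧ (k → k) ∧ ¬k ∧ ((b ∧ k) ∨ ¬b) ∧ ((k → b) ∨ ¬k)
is never true.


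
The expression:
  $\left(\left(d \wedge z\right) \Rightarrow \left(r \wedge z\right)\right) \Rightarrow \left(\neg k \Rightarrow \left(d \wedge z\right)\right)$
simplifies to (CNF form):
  $\left(d \vee k\right) \wedge \left(k \vee z\right)$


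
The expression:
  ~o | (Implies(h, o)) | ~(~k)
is always true.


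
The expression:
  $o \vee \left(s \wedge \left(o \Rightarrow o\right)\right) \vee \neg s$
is always true.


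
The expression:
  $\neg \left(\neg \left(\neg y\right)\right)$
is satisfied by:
  {y: False}


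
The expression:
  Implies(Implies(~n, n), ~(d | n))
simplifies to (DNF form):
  ~n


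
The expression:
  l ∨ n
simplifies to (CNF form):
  l ∨ n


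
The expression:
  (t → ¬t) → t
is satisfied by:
  {t: True}


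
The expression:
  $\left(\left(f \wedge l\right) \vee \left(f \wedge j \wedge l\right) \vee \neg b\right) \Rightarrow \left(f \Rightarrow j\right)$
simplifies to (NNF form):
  $j \vee \left(b \wedge \neg l\right) \vee \neg f$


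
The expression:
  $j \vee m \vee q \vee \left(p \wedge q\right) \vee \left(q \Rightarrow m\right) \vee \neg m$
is always true.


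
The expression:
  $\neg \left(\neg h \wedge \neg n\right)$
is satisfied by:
  {n: True, h: True}
  {n: True, h: False}
  {h: True, n: False}


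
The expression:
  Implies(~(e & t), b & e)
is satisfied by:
  {b: True, t: True, e: True}
  {b: True, e: True, t: False}
  {t: True, e: True, b: False}


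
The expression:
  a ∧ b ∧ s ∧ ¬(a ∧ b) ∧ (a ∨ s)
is never true.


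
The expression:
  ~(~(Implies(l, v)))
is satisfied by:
  {v: True, l: False}
  {l: False, v: False}
  {l: True, v: True}


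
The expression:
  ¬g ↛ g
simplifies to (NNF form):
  True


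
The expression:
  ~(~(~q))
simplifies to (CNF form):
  ~q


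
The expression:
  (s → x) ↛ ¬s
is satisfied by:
  {s: True, x: True}


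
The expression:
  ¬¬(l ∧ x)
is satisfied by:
  {x: True, l: True}


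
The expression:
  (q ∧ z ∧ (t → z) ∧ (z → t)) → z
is always true.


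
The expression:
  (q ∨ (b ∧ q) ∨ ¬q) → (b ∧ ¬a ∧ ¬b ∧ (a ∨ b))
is never true.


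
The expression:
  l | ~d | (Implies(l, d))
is always true.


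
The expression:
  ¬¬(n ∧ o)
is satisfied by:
  {o: True, n: True}


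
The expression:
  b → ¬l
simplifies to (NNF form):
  ¬b ∨ ¬l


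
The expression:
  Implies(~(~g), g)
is always true.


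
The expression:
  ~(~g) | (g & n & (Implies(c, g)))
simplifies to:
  g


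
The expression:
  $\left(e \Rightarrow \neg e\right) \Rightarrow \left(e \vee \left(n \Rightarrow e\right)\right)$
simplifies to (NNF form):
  $e \vee \neg n$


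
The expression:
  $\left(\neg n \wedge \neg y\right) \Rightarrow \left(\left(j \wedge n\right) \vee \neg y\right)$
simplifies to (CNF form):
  $\text{True}$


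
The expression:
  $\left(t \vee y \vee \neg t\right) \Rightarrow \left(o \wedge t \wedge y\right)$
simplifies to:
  $o \wedge t \wedge y$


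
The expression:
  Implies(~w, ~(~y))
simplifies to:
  w | y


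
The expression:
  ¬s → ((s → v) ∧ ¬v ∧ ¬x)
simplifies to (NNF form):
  s ∨ (¬v ∧ ¬x)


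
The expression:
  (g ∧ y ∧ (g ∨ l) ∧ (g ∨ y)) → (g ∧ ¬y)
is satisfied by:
  {g: False, y: False}
  {y: True, g: False}
  {g: True, y: False}


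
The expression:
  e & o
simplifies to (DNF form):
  e & o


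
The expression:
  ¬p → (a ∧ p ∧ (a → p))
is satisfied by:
  {p: True}


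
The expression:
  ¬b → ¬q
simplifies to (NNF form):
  b ∨ ¬q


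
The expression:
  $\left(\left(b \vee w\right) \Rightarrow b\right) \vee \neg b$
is always true.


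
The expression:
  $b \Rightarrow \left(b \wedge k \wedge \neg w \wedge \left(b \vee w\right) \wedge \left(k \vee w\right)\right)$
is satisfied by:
  {k: True, b: False, w: False}
  {k: False, b: False, w: False}
  {w: True, k: True, b: False}
  {w: True, k: False, b: False}
  {b: True, k: True, w: False}


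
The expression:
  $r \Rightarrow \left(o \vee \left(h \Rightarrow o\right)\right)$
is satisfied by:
  {o: True, h: False, r: False}
  {h: False, r: False, o: False}
  {r: True, o: True, h: False}
  {r: True, h: False, o: False}
  {o: True, h: True, r: False}
  {h: True, o: False, r: False}
  {r: True, h: True, o: True}


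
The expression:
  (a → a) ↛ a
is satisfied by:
  {a: False}


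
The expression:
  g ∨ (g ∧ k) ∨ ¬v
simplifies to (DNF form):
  g ∨ ¬v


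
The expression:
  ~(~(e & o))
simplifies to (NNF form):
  e & o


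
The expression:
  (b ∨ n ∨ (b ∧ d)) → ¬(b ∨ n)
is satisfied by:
  {n: False, b: False}


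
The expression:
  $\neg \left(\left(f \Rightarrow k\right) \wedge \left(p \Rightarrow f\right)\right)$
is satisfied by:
  {p: True, k: False, f: False}
  {f: True, k: False, p: True}
  {f: True, k: False, p: False}
  {p: True, k: True, f: False}


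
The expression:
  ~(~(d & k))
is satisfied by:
  {d: True, k: True}


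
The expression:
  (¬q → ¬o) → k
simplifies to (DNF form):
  k ∨ (o ∧ ¬q)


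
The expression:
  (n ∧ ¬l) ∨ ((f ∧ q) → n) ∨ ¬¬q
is always true.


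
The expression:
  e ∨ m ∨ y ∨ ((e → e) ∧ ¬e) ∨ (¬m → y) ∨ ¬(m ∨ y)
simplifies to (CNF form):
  True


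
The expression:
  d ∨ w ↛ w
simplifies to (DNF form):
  d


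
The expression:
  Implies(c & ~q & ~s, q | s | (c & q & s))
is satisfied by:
  {s: True, q: True, c: False}
  {s: True, c: False, q: False}
  {q: True, c: False, s: False}
  {q: False, c: False, s: False}
  {s: True, q: True, c: True}
  {s: True, c: True, q: False}
  {q: True, c: True, s: False}


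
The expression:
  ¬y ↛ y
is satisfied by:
  {y: False}


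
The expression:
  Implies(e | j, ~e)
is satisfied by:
  {e: False}


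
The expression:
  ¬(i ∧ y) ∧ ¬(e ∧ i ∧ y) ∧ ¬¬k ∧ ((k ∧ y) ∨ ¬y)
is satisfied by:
  {k: True, y: False, i: False}
  {i: True, k: True, y: False}
  {y: True, k: True, i: False}


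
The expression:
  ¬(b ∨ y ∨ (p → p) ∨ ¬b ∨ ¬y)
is never true.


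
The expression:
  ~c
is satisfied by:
  {c: False}


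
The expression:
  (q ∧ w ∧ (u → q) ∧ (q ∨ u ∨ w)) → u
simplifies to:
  u ∨ ¬q ∨ ¬w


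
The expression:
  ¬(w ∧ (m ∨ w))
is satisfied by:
  {w: False}


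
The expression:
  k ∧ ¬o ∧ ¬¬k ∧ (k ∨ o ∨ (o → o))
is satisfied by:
  {k: True, o: False}


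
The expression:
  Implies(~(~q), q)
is always true.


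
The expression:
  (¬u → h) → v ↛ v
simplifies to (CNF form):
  ¬h ∧ ¬u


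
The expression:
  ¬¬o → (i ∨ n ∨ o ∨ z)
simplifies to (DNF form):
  True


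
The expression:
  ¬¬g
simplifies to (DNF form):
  g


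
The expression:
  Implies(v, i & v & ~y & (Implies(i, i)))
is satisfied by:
  {i: True, y: False, v: False}
  {y: False, v: False, i: False}
  {i: True, y: True, v: False}
  {y: True, i: False, v: False}
  {v: True, i: True, y: False}


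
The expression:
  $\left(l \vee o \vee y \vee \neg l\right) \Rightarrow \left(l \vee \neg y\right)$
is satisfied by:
  {l: True, y: False}
  {y: False, l: False}
  {y: True, l: True}


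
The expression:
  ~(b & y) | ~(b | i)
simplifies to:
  ~b | ~y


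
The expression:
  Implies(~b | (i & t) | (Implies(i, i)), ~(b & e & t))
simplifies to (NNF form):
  ~b | ~e | ~t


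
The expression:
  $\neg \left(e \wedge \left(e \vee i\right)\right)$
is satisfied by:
  {e: False}


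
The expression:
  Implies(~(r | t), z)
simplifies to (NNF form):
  r | t | z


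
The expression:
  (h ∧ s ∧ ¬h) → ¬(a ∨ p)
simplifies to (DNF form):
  True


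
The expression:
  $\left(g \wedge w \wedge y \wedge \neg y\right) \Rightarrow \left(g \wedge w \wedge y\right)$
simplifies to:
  $\text{True}$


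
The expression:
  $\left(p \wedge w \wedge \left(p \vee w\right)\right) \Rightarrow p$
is always true.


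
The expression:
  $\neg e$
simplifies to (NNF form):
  $\neg e$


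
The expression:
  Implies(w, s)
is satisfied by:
  {s: True, w: False}
  {w: False, s: False}
  {w: True, s: True}


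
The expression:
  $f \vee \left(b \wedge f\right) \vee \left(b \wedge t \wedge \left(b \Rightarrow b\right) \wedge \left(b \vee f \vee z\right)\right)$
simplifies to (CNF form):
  $\left(b \vee f\right) \wedge \left(f \vee t\right)$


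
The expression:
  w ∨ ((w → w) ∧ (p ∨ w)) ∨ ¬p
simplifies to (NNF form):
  True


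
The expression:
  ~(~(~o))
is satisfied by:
  {o: False}


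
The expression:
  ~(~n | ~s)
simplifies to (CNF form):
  n & s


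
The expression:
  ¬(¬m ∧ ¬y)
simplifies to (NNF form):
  m ∨ y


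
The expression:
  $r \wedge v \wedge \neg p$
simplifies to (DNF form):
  $r \wedge v \wedge \neg p$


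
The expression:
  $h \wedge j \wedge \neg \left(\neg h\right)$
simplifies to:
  $h \wedge j$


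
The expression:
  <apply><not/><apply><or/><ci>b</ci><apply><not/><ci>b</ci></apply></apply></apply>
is never true.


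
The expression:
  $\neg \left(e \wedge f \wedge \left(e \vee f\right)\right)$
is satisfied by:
  {e: False, f: False}
  {f: True, e: False}
  {e: True, f: False}


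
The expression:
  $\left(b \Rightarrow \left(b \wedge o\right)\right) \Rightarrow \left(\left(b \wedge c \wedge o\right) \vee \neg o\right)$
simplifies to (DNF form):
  $\left(b \wedge c\right) \vee \neg o$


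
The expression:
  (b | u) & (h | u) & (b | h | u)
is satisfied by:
  {u: True, h: True, b: True}
  {u: True, h: True, b: False}
  {u: True, b: True, h: False}
  {u: True, b: False, h: False}
  {h: True, b: True, u: False}


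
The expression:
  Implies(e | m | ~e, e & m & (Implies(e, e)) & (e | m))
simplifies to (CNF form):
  e & m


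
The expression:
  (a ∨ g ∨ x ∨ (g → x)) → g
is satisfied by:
  {g: True}


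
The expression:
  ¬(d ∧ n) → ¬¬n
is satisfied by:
  {n: True}


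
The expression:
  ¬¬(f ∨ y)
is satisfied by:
  {y: True, f: True}
  {y: True, f: False}
  {f: True, y: False}


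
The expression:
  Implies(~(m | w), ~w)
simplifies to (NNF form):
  True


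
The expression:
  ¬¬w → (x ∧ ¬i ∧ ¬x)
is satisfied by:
  {w: False}


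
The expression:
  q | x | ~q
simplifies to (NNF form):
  True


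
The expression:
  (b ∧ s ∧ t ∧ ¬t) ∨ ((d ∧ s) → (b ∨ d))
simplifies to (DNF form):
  True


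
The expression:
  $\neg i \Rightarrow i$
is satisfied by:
  {i: True}


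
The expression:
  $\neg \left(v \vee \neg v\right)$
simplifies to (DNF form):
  $\text{False}$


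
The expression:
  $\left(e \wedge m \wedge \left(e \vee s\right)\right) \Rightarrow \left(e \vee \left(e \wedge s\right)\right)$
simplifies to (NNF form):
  $\text{True}$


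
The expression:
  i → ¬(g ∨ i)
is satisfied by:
  {i: False}


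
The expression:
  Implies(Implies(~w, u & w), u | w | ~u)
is always true.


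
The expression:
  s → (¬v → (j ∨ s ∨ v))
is always true.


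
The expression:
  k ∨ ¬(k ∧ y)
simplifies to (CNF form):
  True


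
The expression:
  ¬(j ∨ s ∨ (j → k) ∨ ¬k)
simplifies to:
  False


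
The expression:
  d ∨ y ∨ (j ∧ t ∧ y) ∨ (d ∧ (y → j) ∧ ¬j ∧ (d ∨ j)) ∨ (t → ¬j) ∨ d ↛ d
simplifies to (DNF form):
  d ∨ y ∨ ¬j ∨ ¬t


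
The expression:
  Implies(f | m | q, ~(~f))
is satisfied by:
  {f: True, m: False, q: False}
  {q: True, f: True, m: False}
  {f: True, m: True, q: False}
  {q: True, f: True, m: True}
  {q: False, m: False, f: False}


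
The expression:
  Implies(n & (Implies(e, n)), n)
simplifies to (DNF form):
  True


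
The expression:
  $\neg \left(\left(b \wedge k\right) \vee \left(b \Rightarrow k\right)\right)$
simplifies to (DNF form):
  $b \wedge \neg k$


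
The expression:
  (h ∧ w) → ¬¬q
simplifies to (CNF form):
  q ∨ ¬h ∨ ¬w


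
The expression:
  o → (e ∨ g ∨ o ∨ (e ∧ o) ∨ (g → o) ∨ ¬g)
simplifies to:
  True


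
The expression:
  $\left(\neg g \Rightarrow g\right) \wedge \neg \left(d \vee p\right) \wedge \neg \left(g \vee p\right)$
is never true.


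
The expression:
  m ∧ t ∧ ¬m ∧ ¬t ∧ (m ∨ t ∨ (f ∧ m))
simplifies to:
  False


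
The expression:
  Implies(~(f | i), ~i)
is always true.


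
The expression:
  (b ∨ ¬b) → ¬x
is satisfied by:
  {x: False}


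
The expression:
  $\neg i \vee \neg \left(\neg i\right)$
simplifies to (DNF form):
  $\text{True}$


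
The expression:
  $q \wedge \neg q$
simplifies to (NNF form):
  $\text{False}$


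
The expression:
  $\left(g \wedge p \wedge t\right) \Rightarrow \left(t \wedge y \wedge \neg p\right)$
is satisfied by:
  {p: False, t: False, g: False}
  {g: True, p: False, t: False}
  {t: True, p: False, g: False}
  {g: True, t: True, p: False}
  {p: True, g: False, t: False}
  {g: True, p: True, t: False}
  {t: True, p: True, g: False}


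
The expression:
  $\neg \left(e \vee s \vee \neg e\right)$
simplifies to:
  $\text{False}$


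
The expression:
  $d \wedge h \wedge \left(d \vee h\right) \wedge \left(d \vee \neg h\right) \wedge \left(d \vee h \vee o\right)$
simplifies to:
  $d \wedge h$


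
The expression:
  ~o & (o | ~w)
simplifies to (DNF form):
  ~o & ~w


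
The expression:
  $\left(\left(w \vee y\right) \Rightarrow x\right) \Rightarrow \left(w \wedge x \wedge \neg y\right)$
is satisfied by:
  {w: True, y: False, x: False}
  {x: True, w: True, y: False}
  {w: True, y: True, x: False}
  {y: True, x: False, w: False}


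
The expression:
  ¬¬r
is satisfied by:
  {r: True}


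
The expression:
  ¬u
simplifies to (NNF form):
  ¬u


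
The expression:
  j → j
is always true.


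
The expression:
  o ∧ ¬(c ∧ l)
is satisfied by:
  {o: True, l: False, c: False}
  {c: True, o: True, l: False}
  {l: True, o: True, c: False}


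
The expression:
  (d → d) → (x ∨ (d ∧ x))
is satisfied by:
  {x: True}


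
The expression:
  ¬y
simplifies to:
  ¬y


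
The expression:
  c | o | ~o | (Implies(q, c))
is always true.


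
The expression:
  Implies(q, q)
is always true.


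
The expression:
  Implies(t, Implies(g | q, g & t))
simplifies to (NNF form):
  g | ~q | ~t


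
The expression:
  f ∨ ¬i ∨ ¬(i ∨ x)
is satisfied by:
  {f: True, i: False}
  {i: False, f: False}
  {i: True, f: True}


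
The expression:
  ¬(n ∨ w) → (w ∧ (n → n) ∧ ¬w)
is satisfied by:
  {n: True, w: True}
  {n: True, w: False}
  {w: True, n: False}


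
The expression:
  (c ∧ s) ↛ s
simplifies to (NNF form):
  False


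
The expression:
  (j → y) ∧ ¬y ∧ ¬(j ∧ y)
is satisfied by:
  {y: False, j: False}


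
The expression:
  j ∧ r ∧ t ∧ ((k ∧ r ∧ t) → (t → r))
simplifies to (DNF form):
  j ∧ r ∧ t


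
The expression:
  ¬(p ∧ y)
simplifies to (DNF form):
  ¬p ∨ ¬y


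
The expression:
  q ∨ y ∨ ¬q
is always true.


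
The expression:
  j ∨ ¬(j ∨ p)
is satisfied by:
  {j: True, p: False}
  {p: False, j: False}
  {p: True, j: True}


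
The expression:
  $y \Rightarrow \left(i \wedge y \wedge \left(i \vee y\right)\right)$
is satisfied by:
  {i: True, y: False}
  {y: False, i: False}
  {y: True, i: True}


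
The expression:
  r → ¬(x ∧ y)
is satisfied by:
  {y: False, x: False, r: False}
  {r: True, y: False, x: False}
  {x: True, y: False, r: False}
  {r: True, x: True, y: False}
  {y: True, r: False, x: False}
  {r: True, y: True, x: False}
  {x: True, y: True, r: False}


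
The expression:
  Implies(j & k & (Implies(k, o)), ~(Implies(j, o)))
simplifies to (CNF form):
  ~j | ~k | ~o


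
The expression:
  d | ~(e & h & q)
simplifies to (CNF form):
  d | ~e | ~h | ~q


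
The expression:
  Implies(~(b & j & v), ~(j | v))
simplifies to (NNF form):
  (b | ~v) & (j | ~v) & (v | ~j)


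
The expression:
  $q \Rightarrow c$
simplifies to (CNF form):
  $c \vee \neg q$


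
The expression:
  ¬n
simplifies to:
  ¬n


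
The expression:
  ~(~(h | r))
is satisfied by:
  {r: True, h: True}
  {r: True, h: False}
  {h: True, r: False}


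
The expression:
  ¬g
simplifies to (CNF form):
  ¬g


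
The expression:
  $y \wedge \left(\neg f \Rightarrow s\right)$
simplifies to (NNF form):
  $y \wedge \left(f \vee s\right)$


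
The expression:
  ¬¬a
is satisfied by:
  {a: True}


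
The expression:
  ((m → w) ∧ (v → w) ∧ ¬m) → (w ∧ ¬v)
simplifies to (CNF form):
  (m ∨ v ∨ w) ∧ (m ∨ v ∨ ¬v) ∧ (m ∨ w ∨ ¬w) ∧ (m ∨ ¬v ∨ ¬w)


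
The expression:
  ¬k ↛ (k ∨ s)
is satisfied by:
  {k: False, s: False}


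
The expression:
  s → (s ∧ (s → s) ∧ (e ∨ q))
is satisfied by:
  {q: True, e: True, s: False}
  {q: True, s: False, e: False}
  {e: True, s: False, q: False}
  {e: False, s: False, q: False}
  {q: True, e: True, s: True}
  {q: True, s: True, e: False}
  {e: True, s: True, q: False}


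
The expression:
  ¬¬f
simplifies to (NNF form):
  f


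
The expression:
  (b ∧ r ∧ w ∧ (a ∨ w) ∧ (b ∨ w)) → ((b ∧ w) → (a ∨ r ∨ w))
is always true.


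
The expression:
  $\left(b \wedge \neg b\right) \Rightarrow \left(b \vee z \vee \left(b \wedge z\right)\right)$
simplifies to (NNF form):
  $\text{True}$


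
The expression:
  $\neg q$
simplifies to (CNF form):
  $\neg q$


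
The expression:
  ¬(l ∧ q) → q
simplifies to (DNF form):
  q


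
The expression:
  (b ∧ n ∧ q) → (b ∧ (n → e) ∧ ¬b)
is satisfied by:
  {q: False, n: False, b: False}
  {b: True, q: False, n: False}
  {n: True, q: False, b: False}
  {b: True, n: True, q: False}
  {q: True, b: False, n: False}
  {b: True, q: True, n: False}
  {n: True, q: True, b: False}


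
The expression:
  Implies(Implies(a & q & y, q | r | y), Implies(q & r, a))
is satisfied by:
  {a: True, q: False, r: False}
  {q: False, r: False, a: False}
  {r: True, a: True, q: False}
  {r: True, q: False, a: False}
  {a: True, q: True, r: False}
  {q: True, a: False, r: False}
  {r: True, q: True, a: True}


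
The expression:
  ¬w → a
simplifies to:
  a ∨ w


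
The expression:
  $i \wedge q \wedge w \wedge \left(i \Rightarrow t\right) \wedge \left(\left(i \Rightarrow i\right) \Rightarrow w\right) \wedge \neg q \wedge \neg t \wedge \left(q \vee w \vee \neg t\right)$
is never true.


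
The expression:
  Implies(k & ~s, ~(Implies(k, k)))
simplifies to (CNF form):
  s | ~k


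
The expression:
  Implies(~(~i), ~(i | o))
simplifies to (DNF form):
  ~i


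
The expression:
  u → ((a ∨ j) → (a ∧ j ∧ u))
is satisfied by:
  {j: False, u: False, a: False}
  {a: True, j: False, u: False}
  {j: True, a: False, u: False}
  {a: True, j: True, u: False}
  {u: True, a: False, j: False}
  {a: True, u: True, j: True}


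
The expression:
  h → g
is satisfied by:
  {g: True, h: False}
  {h: False, g: False}
  {h: True, g: True}


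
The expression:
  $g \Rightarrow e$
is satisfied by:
  {e: True, g: False}
  {g: False, e: False}
  {g: True, e: True}


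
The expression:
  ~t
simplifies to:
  ~t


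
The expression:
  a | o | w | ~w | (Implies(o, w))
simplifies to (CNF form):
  True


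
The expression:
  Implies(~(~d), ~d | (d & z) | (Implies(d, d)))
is always true.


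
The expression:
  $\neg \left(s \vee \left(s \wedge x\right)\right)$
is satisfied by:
  {s: False}


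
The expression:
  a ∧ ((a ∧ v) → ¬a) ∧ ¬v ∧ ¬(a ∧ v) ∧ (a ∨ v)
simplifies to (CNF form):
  a ∧ ¬v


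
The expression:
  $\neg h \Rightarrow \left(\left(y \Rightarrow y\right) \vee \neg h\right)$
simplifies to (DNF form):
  $\text{True}$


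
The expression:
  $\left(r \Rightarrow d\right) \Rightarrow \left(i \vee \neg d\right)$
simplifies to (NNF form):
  $i \vee \neg d$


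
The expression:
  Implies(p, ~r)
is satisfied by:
  {p: False, r: False}
  {r: True, p: False}
  {p: True, r: False}


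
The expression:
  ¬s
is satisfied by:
  {s: False}


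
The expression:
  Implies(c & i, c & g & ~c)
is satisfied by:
  {c: False, i: False}
  {i: True, c: False}
  {c: True, i: False}


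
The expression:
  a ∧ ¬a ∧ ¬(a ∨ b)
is never true.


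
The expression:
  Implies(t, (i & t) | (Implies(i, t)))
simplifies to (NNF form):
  True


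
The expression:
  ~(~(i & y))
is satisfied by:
  {i: True, y: True}


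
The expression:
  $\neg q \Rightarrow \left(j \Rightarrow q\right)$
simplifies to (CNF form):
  $q \vee \neg j$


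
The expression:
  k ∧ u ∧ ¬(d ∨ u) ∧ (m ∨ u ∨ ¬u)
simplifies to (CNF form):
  False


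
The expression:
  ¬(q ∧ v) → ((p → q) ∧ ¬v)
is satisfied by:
  {q: True, v: False, p: False}
  {q: True, p: True, v: False}
  {q: True, v: True, p: False}
  {q: True, p: True, v: True}
  {p: False, v: False, q: False}


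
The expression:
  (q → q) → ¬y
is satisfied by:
  {y: False}


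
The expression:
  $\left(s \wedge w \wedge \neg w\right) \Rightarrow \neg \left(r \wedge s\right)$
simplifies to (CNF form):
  $\text{True}$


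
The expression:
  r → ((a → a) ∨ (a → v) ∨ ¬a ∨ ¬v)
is always true.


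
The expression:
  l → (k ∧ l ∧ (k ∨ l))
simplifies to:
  k ∨ ¬l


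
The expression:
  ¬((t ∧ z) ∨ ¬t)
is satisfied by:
  {t: True, z: False}


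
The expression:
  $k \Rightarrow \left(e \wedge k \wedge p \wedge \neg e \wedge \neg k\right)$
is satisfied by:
  {k: False}


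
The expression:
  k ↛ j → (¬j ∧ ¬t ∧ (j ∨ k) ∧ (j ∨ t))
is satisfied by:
  {j: True, k: False}
  {k: False, j: False}
  {k: True, j: True}


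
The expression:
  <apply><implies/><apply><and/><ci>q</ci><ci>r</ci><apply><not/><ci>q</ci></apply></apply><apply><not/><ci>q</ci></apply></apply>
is always true.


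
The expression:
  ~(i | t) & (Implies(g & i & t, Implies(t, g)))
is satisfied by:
  {i: False, t: False}


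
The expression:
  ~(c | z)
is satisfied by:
  {z: False, c: False}


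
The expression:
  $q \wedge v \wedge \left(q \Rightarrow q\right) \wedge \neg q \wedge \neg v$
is never true.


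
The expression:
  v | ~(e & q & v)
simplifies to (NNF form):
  True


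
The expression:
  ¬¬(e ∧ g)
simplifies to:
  e ∧ g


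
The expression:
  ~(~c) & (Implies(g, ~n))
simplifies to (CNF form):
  c & (~g | ~n)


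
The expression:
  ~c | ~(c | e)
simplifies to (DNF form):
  ~c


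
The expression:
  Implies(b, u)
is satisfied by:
  {u: True, b: False}
  {b: False, u: False}
  {b: True, u: True}


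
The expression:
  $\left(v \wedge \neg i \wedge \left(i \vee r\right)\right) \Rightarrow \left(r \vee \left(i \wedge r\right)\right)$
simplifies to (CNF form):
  $\text{True}$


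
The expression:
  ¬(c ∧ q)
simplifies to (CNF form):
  ¬c ∨ ¬q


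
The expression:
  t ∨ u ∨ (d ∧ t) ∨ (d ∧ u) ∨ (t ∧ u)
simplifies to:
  t ∨ u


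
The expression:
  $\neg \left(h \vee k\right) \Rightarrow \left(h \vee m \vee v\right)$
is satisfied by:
  {k: True, m: True, v: True, h: True}
  {k: True, m: True, v: True, h: False}
  {k: True, m: True, h: True, v: False}
  {k: True, m: True, h: False, v: False}
  {k: True, v: True, h: True, m: False}
  {k: True, v: True, h: False, m: False}
  {k: True, v: False, h: True, m: False}
  {k: True, v: False, h: False, m: False}
  {m: True, v: True, h: True, k: False}
  {m: True, v: True, h: False, k: False}
  {m: True, h: True, v: False, k: False}
  {m: True, h: False, v: False, k: False}
  {v: True, h: True, m: False, k: False}
  {v: True, m: False, h: False, k: False}
  {h: True, m: False, v: False, k: False}


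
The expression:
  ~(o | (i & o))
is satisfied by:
  {o: False}


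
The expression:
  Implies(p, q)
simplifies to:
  q | ~p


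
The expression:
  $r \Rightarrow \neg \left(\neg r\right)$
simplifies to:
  $\text{True}$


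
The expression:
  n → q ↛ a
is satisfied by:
  {q: True, a: False, n: False}
  {a: False, n: False, q: False}
  {q: True, a: True, n: False}
  {a: True, q: False, n: False}
  {n: True, q: True, a: False}


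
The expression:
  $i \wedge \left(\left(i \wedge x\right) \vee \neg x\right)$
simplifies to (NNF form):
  $i$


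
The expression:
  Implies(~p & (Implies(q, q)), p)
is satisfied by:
  {p: True}


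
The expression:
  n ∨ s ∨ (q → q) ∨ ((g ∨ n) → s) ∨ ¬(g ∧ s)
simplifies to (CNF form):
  True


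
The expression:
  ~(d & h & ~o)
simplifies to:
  o | ~d | ~h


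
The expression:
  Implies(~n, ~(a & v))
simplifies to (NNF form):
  n | ~a | ~v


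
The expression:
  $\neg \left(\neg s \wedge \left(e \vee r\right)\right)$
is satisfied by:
  {s: True, r: False, e: False}
  {s: True, e: True, r: False}
  {s: True, r: True, e: False}
  {s: True, e: True, r: True}
  {e: False, r: False, s: False}


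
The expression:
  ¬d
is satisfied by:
  {d: False}


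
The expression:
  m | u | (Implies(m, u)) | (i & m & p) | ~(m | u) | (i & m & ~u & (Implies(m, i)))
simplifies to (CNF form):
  True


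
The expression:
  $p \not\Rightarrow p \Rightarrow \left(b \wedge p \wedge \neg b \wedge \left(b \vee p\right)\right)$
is always true.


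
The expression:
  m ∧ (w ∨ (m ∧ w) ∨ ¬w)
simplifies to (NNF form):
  m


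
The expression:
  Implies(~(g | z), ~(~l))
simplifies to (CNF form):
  g | l | z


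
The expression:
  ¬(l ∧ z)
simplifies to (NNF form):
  ¬l ∨ ¬z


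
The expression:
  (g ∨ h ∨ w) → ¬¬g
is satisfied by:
  {g: True, h: False, w: False}
  {g: True, w: True, h: False}
  {g: True, h: True, w: False}
  {g: True, w: True, h: True}
  {w: False, h: False, g: False}


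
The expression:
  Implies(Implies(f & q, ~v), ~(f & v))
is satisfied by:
  {q: True, v: False, f: False}
  {v: False, f: False, q: False}
  {f: True, q: True, v: False}
  {f: True, v: False, q: False}
  {q: True, v: True, f: False}
  {v: True, q: False, f: False}
  {f: True, v: True, q: True}


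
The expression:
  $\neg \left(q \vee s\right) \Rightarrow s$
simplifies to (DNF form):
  $q \vee s$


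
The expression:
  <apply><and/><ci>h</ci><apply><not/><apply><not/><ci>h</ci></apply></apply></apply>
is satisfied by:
  {h: True}


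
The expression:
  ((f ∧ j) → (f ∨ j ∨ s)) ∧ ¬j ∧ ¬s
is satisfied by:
  {j: False, s: False}


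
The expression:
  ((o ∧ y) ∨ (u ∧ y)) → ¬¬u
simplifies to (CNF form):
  u ∨ ¬o ∨ ¬y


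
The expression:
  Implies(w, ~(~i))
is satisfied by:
  {i: True, w: False}
  {w: False, i: False}
  {w: True, i: True}


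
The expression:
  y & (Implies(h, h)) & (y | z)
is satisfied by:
  {y: True}


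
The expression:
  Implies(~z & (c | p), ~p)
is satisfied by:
  {z: True, p: False}
  {p: False, z: False}
  {p: True, z: True}


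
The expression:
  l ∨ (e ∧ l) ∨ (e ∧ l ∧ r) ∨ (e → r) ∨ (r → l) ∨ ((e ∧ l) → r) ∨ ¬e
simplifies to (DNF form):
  True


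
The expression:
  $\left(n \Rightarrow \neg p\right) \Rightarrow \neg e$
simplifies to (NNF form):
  $\left(n \wedge p\right) \vee \neg e$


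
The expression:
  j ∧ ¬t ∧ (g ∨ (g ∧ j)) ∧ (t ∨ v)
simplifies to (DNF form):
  g ∧ j ∧ v ∧ ¬t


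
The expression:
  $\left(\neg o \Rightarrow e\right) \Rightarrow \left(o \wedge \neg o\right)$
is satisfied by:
  {e: False, o: False}


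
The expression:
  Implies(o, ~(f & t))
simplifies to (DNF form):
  ~f | ~o | ~t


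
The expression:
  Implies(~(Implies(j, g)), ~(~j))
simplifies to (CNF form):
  True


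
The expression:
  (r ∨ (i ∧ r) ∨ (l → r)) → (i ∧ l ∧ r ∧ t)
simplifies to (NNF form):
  l ∧ (i ∨ ¬r) ∧ (t ∨ ¬r)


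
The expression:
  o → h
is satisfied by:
  {h: True, o: False}
  {o: False, h: False}
  {o: True, h: True}


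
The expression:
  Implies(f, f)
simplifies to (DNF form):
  True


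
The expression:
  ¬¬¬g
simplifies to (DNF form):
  ¬g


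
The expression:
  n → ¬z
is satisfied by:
  {z: False, n: False}
  {n: True, z: False}
  {z: True, n: False}


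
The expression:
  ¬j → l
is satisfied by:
  {l: True, j: True}
  {l: True, j: False}
  {j: True, l: False}


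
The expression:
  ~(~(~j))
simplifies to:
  ~j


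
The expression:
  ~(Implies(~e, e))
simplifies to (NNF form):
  ~e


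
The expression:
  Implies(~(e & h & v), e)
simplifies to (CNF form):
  e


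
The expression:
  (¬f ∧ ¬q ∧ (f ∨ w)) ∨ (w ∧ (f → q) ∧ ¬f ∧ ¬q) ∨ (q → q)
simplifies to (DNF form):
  True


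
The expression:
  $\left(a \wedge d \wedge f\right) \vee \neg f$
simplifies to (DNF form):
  $\left(a \wedge d\right) \vee \neg f$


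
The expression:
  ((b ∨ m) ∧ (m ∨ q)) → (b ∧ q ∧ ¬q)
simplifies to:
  ¬m ∧ (¬b ∨ ¬q)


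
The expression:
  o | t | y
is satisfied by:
  {y: True, t: True, o: True}
  {y: True, t: True, o: False}
  {y: True, o: True, t: False}
  {y: True, o: False, t: False}
  {t: True, o: True, y: False}
  {t: True, o: False, y: False}
  {o: True, t: False, y: False}


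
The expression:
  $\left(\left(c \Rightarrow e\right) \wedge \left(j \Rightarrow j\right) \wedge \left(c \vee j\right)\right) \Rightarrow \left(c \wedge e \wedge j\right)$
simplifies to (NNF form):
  $\left(c \wedge j\right) \vee \left(\neg c \wedge \neg j\right) \vee \left(\neg e \wedge \neg j\right)$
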